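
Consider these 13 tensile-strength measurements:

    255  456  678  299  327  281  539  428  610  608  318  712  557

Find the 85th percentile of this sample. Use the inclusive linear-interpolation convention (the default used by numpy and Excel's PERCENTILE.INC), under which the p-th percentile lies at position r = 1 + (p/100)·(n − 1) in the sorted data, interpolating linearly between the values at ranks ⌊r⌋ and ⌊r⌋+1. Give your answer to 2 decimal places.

623.60

Sorted: 255, 281, 299, 318, 327, 428, 456, 539, 557, 608, 610, 678, 712.
n = 13.
r = 1 + (85/100)·(13 − 1) = 1 + 10.2 = 11.2.
Rank 11 is 610 and rank 12 is 678.
Interpolate: 610 + 0.2·(678 − 610) = 610 + 0.2·68 = 623.6.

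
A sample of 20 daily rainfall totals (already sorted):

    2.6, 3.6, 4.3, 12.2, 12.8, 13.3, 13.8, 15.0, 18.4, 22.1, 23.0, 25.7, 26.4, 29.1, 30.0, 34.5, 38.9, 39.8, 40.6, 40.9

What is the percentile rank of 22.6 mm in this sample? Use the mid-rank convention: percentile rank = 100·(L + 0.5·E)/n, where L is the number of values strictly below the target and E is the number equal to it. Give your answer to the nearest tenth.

50.0

Count below 22.6: L = 10; count equal: E = 0; n = 20.
Percentile rank = 100·(10 + 0.5·0)/20 = 100·10/20 = 50.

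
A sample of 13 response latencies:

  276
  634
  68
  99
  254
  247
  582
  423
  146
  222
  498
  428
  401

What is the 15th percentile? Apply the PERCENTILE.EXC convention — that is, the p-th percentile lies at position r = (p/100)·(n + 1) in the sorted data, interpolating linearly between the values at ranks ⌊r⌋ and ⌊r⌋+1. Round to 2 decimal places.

Sorted: 68, 99, 146, 222, 247, 254, 276, 401, 423, 428, 498, 582, 634.
n = 13.
r = (15/100)·(13 + 1) = 2.1.
Rank 2 is 99 and rank 3 is 146.
Interpolate: 99 + 0.1·(146 − 99) = 99 + 0.1·47 = 103.7.

103.70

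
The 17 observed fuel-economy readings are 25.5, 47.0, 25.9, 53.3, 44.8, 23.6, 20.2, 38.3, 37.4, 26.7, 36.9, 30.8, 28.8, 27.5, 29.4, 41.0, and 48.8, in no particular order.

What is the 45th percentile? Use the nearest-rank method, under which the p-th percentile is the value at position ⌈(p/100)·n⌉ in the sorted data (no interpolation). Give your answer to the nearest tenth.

Sorted: 20.2, 23.6, 25.5, 25.9, 26.7, 27.5, 28.8, 29.4, 30.8, 36.9, 37.4, 38.3, 41.0, 44.8, 47.0, 48.8, 53.3.
n = 17.
Position = ⌈45/100 · 17⌉ = ⌈7.65⌉ = 8.
The value at rank 8 is 29.4.

29.4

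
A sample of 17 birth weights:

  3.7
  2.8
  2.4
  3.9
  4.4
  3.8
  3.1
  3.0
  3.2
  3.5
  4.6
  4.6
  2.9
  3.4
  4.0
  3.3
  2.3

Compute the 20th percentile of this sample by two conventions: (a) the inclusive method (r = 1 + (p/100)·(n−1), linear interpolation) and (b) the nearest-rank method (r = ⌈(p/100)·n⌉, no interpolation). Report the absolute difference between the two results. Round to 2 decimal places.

Sorted: 2.3, 2.4, 2.8, 2.9, 3.0, 3.1, 3.2, 3.3, 3.4, 3.5, 3.7, 3.8, 3.9, 4.0, 4.4, 4.6, 4.6.
n = 17.
(a) r = 4.2; between ranks 4 (2.9) and 5 (3.0): 2.92.
(b) the nearest-rank method: rank 4 → 2.9.
|2.92 − 2.9| = 0.02.

0.02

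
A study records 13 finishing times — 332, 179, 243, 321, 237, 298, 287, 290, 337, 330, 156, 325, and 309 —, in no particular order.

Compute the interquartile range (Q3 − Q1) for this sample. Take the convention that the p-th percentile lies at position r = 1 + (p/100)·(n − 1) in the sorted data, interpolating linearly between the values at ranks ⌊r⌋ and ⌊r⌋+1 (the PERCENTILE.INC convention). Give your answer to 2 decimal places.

82.00

Sorted: 156, 179, 237, 243, 287, 290, 298, 309, 321, 325, 330, 332, 337.
n = 13.
P25: r = 4 (integer) → 243.
P75: r = 10 (integer) → 325.
Difference: 325 − 243 = 82.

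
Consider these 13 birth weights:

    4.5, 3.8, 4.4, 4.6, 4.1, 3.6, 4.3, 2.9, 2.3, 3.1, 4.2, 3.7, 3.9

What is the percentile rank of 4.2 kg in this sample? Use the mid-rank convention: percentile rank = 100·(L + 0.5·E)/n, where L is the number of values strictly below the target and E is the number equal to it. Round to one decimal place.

Sorted: 2.3, 2.9, 3.1, 3.6, 3.7, 3.8, 3.9, 4.1, 4.2, 4.3, 4.4, 4.5, 4.6.
Count below 4.2: L = 8; count equal: E = 1; n = 13.
Percentile rank = 100·(8 + 0.5·1)/13 = 100·8.5/13 = 65.38.

65.4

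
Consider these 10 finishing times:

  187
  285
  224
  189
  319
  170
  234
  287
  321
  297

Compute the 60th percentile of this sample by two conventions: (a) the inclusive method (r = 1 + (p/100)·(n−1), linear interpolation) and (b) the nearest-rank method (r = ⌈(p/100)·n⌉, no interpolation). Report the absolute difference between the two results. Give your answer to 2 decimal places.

0.80

Sorted: 170, 187, 189, 224, 234, 285, 287, 297, 319, 321.
n = 10.
(a) r = 6.4; between ranks 6 (285) and 7 (287): 285.8.
(b) the nearest-rank method: rank 6 → 285.
|285.8 − 285| = 0.8.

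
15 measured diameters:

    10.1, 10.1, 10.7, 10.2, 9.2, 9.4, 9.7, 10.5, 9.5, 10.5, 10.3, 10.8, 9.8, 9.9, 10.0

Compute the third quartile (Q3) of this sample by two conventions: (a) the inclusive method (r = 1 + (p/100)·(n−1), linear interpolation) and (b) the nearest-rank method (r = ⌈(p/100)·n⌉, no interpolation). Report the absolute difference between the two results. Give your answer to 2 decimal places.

Sorted: 9.2, 9.4, 9.5, 9.7, 9.8, 9.9, 10.0, 10.1, 10.1, 10.2, 10.3, 10.5, 10.5, 10.7, 10.8.
n = 15.
(a) r = 11.5; between ranks 11 (10.3) and 12 (10.5): 10.4.
(b) the nearest-rank method: rank 12 → 10.5.
|10.4 − 10.5| = 0.1.

0.10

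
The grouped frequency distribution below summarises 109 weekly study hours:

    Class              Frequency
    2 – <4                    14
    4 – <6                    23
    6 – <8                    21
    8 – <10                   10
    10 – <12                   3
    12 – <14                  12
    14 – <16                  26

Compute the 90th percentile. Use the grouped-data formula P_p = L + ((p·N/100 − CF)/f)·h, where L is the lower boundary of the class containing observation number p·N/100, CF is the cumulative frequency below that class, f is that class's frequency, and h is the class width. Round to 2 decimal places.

15.16

N = 109; target position k = 90/100 · 109 = 98.1.
Cumulative frequencies: 14, 37, 58, 68, 71, 83, 109.
Observation 98.1 falls in the class 14 – <16.
L = 14, CF = 83, f = 26, h = 2.
P90 = 14 + ((98.1 − 83)/26)·2 = 14 + 1.16154 = 15.1615.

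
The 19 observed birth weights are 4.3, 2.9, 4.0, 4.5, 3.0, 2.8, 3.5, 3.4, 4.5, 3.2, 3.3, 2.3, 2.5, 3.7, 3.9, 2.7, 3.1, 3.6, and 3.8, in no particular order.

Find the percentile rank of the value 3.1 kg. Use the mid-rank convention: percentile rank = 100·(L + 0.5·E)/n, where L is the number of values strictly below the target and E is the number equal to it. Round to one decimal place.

34.2

Sorted: 2.3, 2.5, 2.7, 2.8, 2.9, 3.0, 3.1, 3.2, 3.3, 3.4, 3.5, 3.6, 3.7, 3.8, 3.9, 4.0, 4.3, 4.5, 4.5.
Count below 3.1: L = 6; count equal: E = 1; n = 19.
Percentile rank = 100·(6 + 0.5·1)/19 = 100·6.5/19 = 34.21.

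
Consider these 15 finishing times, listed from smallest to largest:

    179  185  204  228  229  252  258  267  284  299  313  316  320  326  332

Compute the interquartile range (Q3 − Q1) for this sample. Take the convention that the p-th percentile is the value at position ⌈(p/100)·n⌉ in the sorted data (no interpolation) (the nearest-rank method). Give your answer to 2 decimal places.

88.00

n = 15.
P25: rank ⌈25/100·15⌉ = 4 → 228.
P75: rank ⌈75/100·15⌉ = 12 → 316.
Difference: 316 − 228 = 88.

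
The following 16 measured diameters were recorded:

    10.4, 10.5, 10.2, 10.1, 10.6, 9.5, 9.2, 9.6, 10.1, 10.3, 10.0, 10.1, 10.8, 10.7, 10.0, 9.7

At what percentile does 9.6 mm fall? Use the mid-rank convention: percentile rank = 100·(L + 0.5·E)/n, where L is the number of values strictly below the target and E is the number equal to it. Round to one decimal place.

Sorted: 9.2, 9.5, 9.6, 9.7, 10.0, 10.0, 10.1, 10.1, 10.1, 10.2, 10.3, 10.4, 10.5, 10.6, 10.7, 10.8.
Count below 9.6: L = 2; count equal: E = 1; n = 16.
Percentile rank = 100·(2 + 0.5·1)/16 = 100·2.5/16 = 15.62.

15.6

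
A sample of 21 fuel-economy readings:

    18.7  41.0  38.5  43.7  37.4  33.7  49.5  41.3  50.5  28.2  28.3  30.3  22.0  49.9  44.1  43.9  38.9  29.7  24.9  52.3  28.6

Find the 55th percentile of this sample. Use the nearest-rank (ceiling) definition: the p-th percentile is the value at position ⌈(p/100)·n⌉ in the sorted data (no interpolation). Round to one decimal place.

38.9

Sorted: 18.7, 22.0, 24.9, 28.2, 28.3, 28.6, 29.7, 30.3, 33.7, 37.4, 38.5, 38.9, 41.0, 41.3, 43.7, 43.9, 44.1, 49.5, 49.9, 50.5, 52.3.
n = 21.
Position = ⌈55/100 · 21⌉ = ⌈11.55⌉ = 12.
The value at rank 12 is 38.9.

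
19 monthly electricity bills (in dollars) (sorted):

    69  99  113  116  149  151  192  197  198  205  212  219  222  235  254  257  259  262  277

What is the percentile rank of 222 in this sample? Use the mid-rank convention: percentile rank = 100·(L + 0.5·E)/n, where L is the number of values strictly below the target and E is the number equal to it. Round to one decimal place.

Count below 222: L = 12; count equal: E = 1; n = 19.
Percentile rank = 100·(12 + 0.5·1)/19 = 100·12.5/19 = 65.79.

65.8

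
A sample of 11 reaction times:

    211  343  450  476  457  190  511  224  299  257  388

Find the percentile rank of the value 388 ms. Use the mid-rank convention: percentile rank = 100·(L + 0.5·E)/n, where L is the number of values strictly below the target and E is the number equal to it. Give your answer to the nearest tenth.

59.1

Sorted: 190, 211, 224, 257, 299, 343, 388, 450, 457, 476, 511.
Count below 388: L = 6; count equal: E = 1; n = 11.
Percentile rank = 100·(6 + 0.5·1)/11 = 100·6.5/11 = 59.09.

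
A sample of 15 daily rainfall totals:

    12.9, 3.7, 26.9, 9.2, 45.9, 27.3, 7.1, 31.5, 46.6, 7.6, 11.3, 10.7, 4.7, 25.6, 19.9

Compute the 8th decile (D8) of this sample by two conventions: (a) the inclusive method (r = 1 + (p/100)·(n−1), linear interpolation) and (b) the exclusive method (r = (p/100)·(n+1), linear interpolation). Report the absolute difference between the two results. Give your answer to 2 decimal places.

2.52

Sorted: 3.7, 4.7, 7.1, 7.6, 9.2, 10.7, 11.3, 12.9, 19.9, 25.6, 26.9, 27.3, 31.5, 45.9, 46.6.
n = 15.
(a) r = 12.2; between ranks 12 (27.3) and 13 (31.5): 28.14.
(b) r = 12.8; between ranks 12 (27.3) and 13 (31.5): 30.66.
|28.14 − 30.66| = 2.52.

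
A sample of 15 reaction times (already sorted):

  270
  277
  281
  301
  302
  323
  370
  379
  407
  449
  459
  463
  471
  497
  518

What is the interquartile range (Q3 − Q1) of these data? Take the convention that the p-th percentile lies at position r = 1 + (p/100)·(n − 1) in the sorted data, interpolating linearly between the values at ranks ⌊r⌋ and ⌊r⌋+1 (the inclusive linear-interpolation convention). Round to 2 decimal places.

159.50

n = 15.
P25: r = 4.5; ranks 4–5 are 301, 302; interpolating gives 301.5.
P75: r = 11.5; ranks 11–12 are 459, 463; interpolating gives 461.
Difference: 461 − 301.5 = 159.5.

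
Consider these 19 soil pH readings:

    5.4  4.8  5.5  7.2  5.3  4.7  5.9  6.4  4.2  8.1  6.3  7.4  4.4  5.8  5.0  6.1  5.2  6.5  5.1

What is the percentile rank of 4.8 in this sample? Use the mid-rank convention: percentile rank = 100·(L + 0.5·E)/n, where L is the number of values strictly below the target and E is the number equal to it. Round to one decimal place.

18.4

Sorted: 4.2, 4.4, 4.7, 4.8, 5.0, 5.1, 5.2, 5.3, 5.4, 5.5, 5.8, 5.9, 6.1, 6.3, 6.4, 6.5, 7.2, 7.4, 8.1.
Count below 4.8: L = 3; count equal: E = 1; n = 19.
Percentile rank = 100·(3 + 0.5·1)/19 = 100·3.5/19 = 18.42.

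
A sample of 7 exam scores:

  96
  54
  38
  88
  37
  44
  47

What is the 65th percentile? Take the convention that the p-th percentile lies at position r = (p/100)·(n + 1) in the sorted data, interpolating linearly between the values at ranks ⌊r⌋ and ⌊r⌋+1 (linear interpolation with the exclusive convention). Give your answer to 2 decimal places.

60.80

Sorted: 37, 38, 44, 47, 54, 88, 96.
n = 7.
r = (65/100)·(7 + 1) = 5.2.
Rank 5 is 54 and rank 6 is 88.
Interpolate: 54 + 0.2·(88 − 54) = 54 + 0.2·34 = 60.8.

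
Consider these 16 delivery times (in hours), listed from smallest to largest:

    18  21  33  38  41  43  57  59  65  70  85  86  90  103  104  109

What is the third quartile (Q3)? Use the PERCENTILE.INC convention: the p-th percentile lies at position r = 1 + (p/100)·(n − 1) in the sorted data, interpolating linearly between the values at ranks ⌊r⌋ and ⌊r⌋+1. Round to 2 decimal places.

87.00

n = 16.
r = 1 + (75/100)·(16 − 1) = 1 + 11.25 = 12.25.
Rank 12 is 86 and rank 13 is 90.
Interpolate: 86 + 0.25·(90 − 86) = 86 + 0.25·4 = 87.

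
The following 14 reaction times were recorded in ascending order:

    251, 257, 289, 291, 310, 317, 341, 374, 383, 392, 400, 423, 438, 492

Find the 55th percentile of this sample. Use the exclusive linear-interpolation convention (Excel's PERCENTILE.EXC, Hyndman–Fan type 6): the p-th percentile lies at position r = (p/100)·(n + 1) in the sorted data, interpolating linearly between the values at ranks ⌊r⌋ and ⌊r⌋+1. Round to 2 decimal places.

376.25

n = 14.
r = (55/100)·(14 + 1) = 8.25.
Rank 8 is 374 and rank 9 is 383.
Interpolate: 374 + 0.25·(383 − 374) = 374 + 0.25·9 = 376.25.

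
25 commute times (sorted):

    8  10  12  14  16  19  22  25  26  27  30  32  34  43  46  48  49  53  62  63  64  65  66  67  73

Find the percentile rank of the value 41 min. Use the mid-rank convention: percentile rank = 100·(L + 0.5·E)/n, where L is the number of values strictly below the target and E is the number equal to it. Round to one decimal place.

Count below 41: L = 13; count equal: E = 0; n = 25.
Percentile rank = 100·(13 + 0.5·0)/25 = 100·13/25 = 52.

52.0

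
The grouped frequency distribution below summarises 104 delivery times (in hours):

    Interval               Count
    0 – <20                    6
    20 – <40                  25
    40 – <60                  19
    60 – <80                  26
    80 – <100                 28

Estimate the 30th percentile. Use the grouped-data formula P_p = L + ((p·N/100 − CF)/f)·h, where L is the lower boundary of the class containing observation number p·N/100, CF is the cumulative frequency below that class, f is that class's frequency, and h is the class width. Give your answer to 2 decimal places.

40.21

N = 104; target position k = 30/100 · 104 = 31.2.
Cumulative frequencies: 6, 31, 50, 76, 104.
Observation 31.2 falls in the class 40 – <60.
L = 40, CF = 31, f = 19, h = 20.
P30 = 40 + ((31.2 − 31)/19)·20 = 40 + 0.210526 = 40.2105.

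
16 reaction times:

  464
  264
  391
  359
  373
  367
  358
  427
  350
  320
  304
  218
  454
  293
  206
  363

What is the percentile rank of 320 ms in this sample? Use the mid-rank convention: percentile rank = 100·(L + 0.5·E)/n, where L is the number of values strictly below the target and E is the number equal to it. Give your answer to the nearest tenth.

Sorted: 206, 218, 264, 293, 304, 320, 350, 358, 359, 363, 367, 373, 391, 427, 454, 464.
Count below 320: L = 5; count equal: E = 1; n = 16.
Percentile rank = 100·(5 + 0.5·1)/16 = 100·5.5/16 = 34.38.

34.4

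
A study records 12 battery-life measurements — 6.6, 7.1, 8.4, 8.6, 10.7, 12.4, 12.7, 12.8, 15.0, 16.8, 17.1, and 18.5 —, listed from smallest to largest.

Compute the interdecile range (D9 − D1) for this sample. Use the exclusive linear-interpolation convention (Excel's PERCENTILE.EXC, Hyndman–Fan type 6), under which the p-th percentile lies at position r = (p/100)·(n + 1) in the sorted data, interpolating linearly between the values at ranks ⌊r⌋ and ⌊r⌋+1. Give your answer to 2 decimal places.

11.33

n = 12.
P10: r = 1.3; ranks 1–2 are 6.6, 7.1; interpolating gives 6.75.
P90: r = 11.7; ranks 11–12 are 17.1, 18.5; interpolating gives 18.08.
Difference: 18.08 − 6.75 = 11.33.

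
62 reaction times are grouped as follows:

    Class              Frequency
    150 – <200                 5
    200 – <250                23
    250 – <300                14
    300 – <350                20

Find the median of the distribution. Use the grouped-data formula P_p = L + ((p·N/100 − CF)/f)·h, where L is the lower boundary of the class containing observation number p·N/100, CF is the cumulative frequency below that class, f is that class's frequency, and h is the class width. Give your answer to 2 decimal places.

260.71

N = 62; target position k = 50/100 · 62 = 31.
Cumulative frequencies: 5, 28, 42, 62.
Observation 31 falls in the class 250 – <300.
L = 250, CF = 28, f = 14, h = 50.
P50 = 250 + ((31 − 28)/14)·50 = 250 + 10.7143 = 260.714.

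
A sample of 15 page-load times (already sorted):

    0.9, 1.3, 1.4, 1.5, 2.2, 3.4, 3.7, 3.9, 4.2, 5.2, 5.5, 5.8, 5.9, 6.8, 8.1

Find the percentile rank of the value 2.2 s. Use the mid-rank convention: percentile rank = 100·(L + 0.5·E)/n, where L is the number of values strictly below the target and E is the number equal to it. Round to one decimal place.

Count below 2.2: L = 4; count equal: E = 1; n = 15.
Percentile rank = 100·(4 + 0.5·1)/15 = 100·4.5/15 = 30.

30.0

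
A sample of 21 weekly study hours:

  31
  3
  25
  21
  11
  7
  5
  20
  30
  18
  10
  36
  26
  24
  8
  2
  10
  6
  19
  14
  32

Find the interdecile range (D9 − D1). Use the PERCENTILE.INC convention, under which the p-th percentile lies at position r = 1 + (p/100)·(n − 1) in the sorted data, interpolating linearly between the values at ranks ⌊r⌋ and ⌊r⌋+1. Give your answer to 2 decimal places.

Sorted: 2, 3, 5, 6, 7, 8, 10, 10, 11, 14, 18, 19, 20, 21, 24, 25, 26, 30, 31, 32, 36.
n = 21.
P10: r = 3 (integer) → 5.
P90: r = 19 (integer) → 31.
Difference: 31 − 5 = 26.

26.00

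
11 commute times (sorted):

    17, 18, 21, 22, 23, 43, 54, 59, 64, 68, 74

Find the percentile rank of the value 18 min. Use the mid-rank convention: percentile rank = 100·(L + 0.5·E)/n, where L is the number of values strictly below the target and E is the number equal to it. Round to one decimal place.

13.6

Count below 18: L = 1; count equal: E = 1; n = 11.
Percentile rank = 100·(1 + 0.5·1)/11 = 100·1.5/11 = 13.64.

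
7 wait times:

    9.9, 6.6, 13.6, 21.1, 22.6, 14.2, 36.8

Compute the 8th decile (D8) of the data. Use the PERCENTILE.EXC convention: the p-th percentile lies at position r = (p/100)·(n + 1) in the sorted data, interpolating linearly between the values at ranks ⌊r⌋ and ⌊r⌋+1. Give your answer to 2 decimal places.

28.28

Sorted: 6.6, 9.9, 13.6, 14.2, 21.1, 22.6, 36.8.
n = 7.
r = (80/100)·(7 + 1) = 6.4.
Rank 6 is 22.6 and rank 7 is 36.8.
Interpolate: 22.6 + 0.4·(36.8 − 22.6) = 22.6 + 0.4·14.2 = 28.28.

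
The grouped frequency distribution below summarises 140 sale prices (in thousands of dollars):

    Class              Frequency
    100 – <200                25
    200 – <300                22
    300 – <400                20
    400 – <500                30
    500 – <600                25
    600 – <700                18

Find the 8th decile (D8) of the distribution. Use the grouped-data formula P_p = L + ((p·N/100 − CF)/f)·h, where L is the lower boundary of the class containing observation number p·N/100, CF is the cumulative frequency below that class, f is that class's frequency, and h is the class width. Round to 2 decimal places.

N = 140; target position k = 80/100 · 140 = 112.
Cumulative frequencies: 25, 47, 67, 97, 122, 140.
Observation 112 falls in the class 500 – <600.
L = 500, CF = 97, f = 25, h = 100.
P80 = 500 + ((112 − 97)/25)·100 = 500 + 60 = 560.

560.00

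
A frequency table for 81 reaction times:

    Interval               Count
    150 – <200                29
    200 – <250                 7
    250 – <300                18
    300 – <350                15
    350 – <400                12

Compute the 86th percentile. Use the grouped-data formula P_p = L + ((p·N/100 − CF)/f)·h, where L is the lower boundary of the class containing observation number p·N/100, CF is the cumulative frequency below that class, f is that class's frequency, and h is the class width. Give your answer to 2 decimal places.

352.75

N = 81; target position k = 86/100 · 81 = 69.66.
Cumulative frequencies: 29, 36, 54, 69, 81.
Observation 69.66 falls in the class 350 – <400.
L = 350, CF = 69, f = 12, h = 50.
P86 = 350 + ((69.66 − 69)/12)·50 = 350 + 2.75 = 352.75.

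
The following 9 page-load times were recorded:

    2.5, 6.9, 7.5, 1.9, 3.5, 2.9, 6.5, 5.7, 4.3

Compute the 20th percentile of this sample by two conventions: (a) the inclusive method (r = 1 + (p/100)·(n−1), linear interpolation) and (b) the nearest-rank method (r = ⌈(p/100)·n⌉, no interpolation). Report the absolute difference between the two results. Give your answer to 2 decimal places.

0.24

Sorted: 1.9, 2.5, 2.9, 3.5, 4.3, 5.7, 6.5, 6.9, 7.5.
n = 9.
(a) r = 2.6; between ranks 2 (2.5) and 3 (2.9): 2.74.
(b) the nearest-rank method: rank 2 → 2.5.
|2.74 − 2.5| = 0.24.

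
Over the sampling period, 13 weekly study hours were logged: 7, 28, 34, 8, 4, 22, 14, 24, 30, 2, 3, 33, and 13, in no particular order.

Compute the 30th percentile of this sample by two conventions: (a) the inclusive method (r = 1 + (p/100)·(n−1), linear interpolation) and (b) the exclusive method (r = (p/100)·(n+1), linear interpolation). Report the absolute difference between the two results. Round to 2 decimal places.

Sorted: 2, 3, 4, 7, 8, 13, 14, 22, 24, 28, 30, 33, 34.
n = 13.
(a) r = 4.6; between ranks 4 (7) and 5 (8): 7.6.
(b) r = 4.2; between ranks 4 (7) and 5 (8): 7.2.
|7.6 − 7.2| = 0.4.

0.40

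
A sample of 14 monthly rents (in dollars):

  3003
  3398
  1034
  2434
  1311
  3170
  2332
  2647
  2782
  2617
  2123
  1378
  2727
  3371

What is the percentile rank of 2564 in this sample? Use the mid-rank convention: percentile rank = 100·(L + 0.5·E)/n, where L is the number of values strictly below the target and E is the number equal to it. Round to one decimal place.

42.9

Sorted: 1034, 1311, 1378, 2123, 2332, 2434, 2617, 2647, 2727, 2782, 3003, 3170, 3371, 3398.
Count below 2564: L = 6; count equal: E = 0; n = 14.
Percentile rank = 100·(6 + 0.5·0)/14 = 100·6/14 = 42.86.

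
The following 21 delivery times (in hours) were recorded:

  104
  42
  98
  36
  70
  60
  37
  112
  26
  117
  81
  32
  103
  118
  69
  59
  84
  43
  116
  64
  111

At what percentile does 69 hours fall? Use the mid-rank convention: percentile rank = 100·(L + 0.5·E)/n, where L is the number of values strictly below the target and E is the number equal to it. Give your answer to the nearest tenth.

45.2

Sorted: 26, 32, 36, 37, 42, 43, 59, 60, 64, 69, 70, 81, 84, 98, 103, 104, 111, 112, 116, 117, 118.
Count below 69: L = 9; count equal: E = 1; n = 21.
Percentile rank = 100·(9 + 0.5·1)/21 = 100·9.5/21 = 45.24.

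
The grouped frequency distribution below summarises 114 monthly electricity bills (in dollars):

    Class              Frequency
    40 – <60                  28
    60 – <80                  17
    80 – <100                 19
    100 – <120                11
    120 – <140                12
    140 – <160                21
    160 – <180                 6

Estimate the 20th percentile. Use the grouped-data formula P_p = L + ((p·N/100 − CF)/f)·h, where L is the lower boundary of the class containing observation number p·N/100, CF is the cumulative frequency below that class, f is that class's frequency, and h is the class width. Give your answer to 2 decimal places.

56.29

N = 114; target position k = 20/100 · 114 = 22.8.
Cumulative frequencies: 28, 45, 64, 75, 87, 108, 114.
Observation 22.8 falls in the class 40 – <60.
L = 40, CF = 0, f = 28, h = 20.
P20 = 40 + ((22.8 − 0)/28)·20 = 40 + 16.2857 = 56.2857.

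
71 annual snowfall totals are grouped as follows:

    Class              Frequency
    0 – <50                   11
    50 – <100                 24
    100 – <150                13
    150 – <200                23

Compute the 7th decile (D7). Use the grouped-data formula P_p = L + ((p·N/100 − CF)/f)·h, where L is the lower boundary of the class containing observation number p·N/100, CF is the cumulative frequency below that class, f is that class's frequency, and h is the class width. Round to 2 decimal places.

N = 71; target position k = 70/100 · 71 = 49.7.
Cumulative frequencies: 11, 35, 48, 71.
Observation 49.7 falls in the class 150 – <200.
L = 150, CF = 48, f = 23, h = 50.
P70 = 150 + ((49.7 − 48)/23)·50 = 150 + 3.69565 = 153.696.

153.70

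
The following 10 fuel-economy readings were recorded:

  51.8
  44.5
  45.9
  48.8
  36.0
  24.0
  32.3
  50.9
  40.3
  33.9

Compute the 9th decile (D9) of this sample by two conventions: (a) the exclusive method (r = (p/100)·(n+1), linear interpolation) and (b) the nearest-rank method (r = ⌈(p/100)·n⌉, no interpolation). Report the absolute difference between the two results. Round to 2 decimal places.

0.81

Sorted: 24.0, 32.3, 33.9, 36.0, 40.3, 44.5, 45.9, 48.8, 50.9, 51.8.
n = 10.
(a) r = 9.9; between ranks 9 (50.9) and 10 (51.8): 51.71.
(b) the nearest-rank method: rank 9 → 50.9.
|51.71 − 50.9| = 0.81.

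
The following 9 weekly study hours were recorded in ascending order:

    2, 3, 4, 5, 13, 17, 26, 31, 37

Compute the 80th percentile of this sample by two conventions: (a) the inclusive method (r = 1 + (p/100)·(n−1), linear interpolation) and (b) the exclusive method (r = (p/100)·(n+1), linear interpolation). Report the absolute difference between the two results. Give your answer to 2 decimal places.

n = 9.
(a) r = 7.4; between ranks 7 (26) and 8 (31): 28.
(b) r = 8 → value at rank 8 = 31.
|28 − 31| = 3.

3.00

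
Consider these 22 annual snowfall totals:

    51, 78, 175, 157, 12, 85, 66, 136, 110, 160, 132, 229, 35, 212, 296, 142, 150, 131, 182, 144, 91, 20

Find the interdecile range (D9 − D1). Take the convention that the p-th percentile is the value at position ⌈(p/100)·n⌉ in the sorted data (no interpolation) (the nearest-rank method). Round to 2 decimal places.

Sorted: 12, 20, 35, 51, 66, 78, 85, 91, 110, 131, 132, 136, 142, 144, 150, 157, 160, 175, 182, 212, 229, 296.
n = 22.
P10: rank ⌈10/100·22⌉ = 3 → 35.
P90: rank ⌈90/100·22⌉ = 20 → 212.
Difference: 212 − 35 = 177.

177.00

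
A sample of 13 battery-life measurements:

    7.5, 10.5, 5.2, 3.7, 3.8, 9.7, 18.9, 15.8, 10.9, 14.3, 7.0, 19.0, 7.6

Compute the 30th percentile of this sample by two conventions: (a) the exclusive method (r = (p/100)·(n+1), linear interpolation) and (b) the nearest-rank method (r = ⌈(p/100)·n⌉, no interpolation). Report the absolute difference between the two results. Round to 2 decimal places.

Sorted: 3.7, 3.8, 5.2, 7.0, 7.5, 7.6, 9.7, 10.5, 10.9, 14.3, 15.8, 18.9, 19.0.
n = 13.
(a) r = 4.2; between ranks 4 (7.0) and 5 (7.5): 7.1.
(b) the nearest-rank method: rank 4 → 7.
|7.1 − 7| = 0.1.

0.10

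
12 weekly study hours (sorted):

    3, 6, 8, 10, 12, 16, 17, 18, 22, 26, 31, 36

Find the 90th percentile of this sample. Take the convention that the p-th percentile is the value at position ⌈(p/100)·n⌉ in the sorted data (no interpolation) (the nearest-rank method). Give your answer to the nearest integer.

n = 12.
Position = ⌈90/100 · 12⌉ = ⌈10.8⌉ = 11.
The value at rank 11 is 31.

31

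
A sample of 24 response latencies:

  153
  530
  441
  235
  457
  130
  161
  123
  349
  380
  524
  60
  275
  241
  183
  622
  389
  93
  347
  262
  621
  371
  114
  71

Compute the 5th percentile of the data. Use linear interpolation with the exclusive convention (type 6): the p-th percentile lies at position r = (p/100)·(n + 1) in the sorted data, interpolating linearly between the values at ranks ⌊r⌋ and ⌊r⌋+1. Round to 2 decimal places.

62.75

Sorted: 60, 71, 93, 114, 123, 130, 153, 161, 183, 235, 241, 262, 275, 347, 349, 371, 380, 389, 441, 457, 524, 530, 621, 622.
n = 24.
r = (5/100)·(24 + 1) = 1.25.
Rank 1 is 60 and rank 2 is 71.
Interpolate: 60 + 0.25·(71 − 60) = 60 + 0.25·11 = 62.75.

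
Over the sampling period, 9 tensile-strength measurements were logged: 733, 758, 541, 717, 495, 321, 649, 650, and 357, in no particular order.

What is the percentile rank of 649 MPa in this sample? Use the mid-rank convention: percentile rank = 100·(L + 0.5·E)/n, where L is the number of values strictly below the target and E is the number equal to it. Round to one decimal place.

Sorted: 321, 357, 495, 541, 649, 650, 717, 733, 758.
Count below 649: L = 4; count equal: E = 1; n = 9.
Percentile rank = 100·(4 + 0.5·1)/9 = 100·4.5/9 = 50.

50.0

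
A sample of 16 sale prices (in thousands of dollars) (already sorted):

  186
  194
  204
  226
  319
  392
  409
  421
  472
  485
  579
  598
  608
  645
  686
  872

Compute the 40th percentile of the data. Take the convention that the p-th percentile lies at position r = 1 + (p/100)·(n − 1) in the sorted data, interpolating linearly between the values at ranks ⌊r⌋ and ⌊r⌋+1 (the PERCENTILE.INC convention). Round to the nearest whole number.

n = 16.
r = 1 + (40/100)·(16 − 1) = 1 + 6 = 7.
r is an integer, so P40 is the value at rank 7: 409.

409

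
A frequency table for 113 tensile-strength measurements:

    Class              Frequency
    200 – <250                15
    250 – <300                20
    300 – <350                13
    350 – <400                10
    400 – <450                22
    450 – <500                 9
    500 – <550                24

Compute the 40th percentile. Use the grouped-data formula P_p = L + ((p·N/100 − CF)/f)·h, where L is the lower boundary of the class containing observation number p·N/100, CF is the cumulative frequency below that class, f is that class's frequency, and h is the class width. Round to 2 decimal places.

339.23

N = 113; target position k = 40/100 · 113 = 45.2.
Cumulative frequencies: 15, 35, 48, 58, 80, 89, 113.
Observation 45.2 falls in the class 300 – <350.
L = 300, CF = 35, f = 13, h = 50.
P40 = 300 + ((45.2 − 35)/13)·50 = 300 + 39.2308 = 339.231.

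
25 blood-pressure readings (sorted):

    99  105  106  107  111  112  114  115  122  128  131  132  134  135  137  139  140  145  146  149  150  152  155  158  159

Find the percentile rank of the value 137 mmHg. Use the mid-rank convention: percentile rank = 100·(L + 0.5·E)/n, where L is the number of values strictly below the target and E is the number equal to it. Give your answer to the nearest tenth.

Count below 137: L = 14; count equal: E = 1; n = 25.
Percentile rank = 100·(14 + 0.5·1)/25 = 100·14.5/25 = 58.

58.0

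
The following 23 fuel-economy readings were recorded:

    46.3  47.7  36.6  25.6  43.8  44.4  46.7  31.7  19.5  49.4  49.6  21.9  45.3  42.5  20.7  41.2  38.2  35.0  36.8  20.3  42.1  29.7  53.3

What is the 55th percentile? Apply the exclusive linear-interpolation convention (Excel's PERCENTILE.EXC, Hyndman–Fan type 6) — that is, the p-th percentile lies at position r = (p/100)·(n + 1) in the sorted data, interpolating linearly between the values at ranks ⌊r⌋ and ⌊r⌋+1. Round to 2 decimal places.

42.18

Sorted: 19.5, 20.3, 20.7, 21.9, 25.6, 29.7, 31.7, 35.0, 36.6, 36.8, 38.2, 41.2, 42.1, 42.5, 43.8, 44.4, 45.3, 46.3, 46.7, 47.7, 49.4, 49.6, 53.3.
n = 23.
r = (55/100)·(23 + 1) = 13.2.
Rank 13 is 42.1 and rank 14 is 42.5.
Interpolate: 42.1 + 0.2·(42.5 − 42.1) = 42.1 + 0.2·0.4 = 42.18.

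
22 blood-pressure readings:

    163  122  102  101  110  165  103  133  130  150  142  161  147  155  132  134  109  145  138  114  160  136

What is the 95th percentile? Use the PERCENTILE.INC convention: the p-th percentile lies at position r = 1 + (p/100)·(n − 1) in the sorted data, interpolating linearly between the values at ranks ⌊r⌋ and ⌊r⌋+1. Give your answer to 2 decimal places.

Sorted: 101, 102, 103, 109, 110, 114, 122, 130, 132, 133, 134, 136, 138, 142, 145, 147, 150, 155, 160, 161, 163, 165.
n = 22.
r = 1 + (95/100)·(22 − 1) = 1 + 19.95 = 20.95.
Rank 20 is 161 and rank 21 is 163.
Interpolate: 161 + 0.95·(163 − 161) = 161 + 0.95·2 = 162.9.

162.90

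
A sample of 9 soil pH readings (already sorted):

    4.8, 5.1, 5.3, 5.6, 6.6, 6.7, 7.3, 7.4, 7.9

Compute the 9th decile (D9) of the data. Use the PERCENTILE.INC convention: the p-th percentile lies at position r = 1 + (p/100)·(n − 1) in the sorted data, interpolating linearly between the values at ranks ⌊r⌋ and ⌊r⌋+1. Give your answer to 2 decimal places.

n = 9.
r = 1 + (90/100)·(9 − 1) = 1 + 7.2 = 8.2.
Rank 8 is 7.4 and rank 9 is 7.9.
Interpolate: 7.4 + 0.2·(7.9 − 7.4) = 7.4 + 0.2·0.5 = 7.5.

7.50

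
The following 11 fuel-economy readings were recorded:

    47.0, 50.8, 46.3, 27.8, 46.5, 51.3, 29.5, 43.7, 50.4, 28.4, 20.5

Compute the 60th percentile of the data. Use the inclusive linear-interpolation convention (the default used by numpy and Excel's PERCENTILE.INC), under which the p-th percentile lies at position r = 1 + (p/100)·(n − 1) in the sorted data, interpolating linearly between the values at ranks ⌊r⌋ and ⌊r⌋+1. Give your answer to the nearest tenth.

46.5

Sorted: 20.5, 27.8, 28.4, 29.5, 43.7, 46.3, 46.5, 47.0, 50.4, 50.8, 51.3.
n = 11.
r = 1 + (60/100)·(11 − 1) = 1 + 6 = 7.
r is an integer, so P60 is the value at rank 7: 46.5.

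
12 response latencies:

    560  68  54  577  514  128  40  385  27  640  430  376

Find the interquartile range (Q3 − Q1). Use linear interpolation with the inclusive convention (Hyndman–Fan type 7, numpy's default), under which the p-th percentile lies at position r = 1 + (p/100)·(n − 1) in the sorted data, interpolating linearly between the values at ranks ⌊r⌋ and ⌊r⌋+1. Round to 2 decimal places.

Sorted: 27, 40, 54, 68, 128, 376, 385, 430, 514, 560, 577, 640.
n = 12.
P25: r = 3.75; ranks 3–4 are 54, 68; interpolating gives 64.5.
P75: r = 9.25; ranks 9–10 are 514, 560; interpolating gives 525.5.
Difference: 525.5 − 64.5 = 461.

461.00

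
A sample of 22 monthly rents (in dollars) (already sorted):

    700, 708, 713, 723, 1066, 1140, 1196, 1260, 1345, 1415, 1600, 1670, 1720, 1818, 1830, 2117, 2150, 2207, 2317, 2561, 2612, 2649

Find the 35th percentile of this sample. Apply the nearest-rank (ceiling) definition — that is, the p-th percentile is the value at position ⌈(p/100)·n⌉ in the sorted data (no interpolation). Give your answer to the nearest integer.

1260

n = 22.
Position = ⌈35/100 · 22⌉ = ⌈7.7⌉ = 8.
The value at rank 8 is 1260.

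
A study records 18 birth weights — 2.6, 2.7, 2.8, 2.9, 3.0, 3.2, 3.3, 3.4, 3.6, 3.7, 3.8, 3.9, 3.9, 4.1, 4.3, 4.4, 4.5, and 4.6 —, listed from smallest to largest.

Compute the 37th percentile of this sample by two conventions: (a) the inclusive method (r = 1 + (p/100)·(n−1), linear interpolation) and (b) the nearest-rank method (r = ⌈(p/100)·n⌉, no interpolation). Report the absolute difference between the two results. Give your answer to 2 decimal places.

0.03

n = 18.
(a) r = 7.29; between ranks 7 (3.3) and 8 (3.4): 3.329.
(b) the nearest-rank method: rank 7 → 3.3.
|3.329 − 3.3| = 0.029.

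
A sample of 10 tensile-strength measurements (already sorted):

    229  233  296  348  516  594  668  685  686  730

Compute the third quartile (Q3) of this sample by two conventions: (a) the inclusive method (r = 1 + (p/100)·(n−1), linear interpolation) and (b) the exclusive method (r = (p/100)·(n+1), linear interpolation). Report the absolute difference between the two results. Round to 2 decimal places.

4.50

n = 10.
(a) r = 7.75; between ranks 7 (668) and 8 (685): 680.75.
(b) r = 8.25; between ranks 8 (685) and 9 (686): 685.25.
|680.75 − 685.25| = 4.5.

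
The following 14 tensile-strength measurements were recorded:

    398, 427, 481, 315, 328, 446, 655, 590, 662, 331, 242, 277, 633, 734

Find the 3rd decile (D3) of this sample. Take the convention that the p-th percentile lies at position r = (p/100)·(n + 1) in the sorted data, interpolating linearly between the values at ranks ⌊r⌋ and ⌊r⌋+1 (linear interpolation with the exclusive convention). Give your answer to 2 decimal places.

Sorted: 242, 277, 315, 328, 331, 398, 427, 446, 481, 590, 633, 655, 662, 734.
n = 14.
r = (30/100)·(14 + 1) = 4.5.
Rank 4 is 328 and rank 5 is 331.
Interpolate: 328 + 0.5·(331 − 328) = 328 + 0.5·3 = 329.5.

329.50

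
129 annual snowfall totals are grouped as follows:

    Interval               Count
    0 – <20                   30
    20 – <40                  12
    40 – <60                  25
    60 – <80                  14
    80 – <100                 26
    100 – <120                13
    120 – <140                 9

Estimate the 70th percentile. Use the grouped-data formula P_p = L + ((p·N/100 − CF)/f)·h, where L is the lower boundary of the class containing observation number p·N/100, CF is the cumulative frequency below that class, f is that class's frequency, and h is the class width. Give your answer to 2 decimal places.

N = 129; target position k = 70/100 · 129 = 90.3.
Cumulative frequencies: 30, 42, 67, 81, 107, 120, 129.
Observation 90.3 falls in the class 80 – <100.
L = 80, CF = 81, f = 26, h = 20.
P70 = 80 + ((90.3 − 81)/26)·20 = 80 + 7.15385 = 87.1538.

87.15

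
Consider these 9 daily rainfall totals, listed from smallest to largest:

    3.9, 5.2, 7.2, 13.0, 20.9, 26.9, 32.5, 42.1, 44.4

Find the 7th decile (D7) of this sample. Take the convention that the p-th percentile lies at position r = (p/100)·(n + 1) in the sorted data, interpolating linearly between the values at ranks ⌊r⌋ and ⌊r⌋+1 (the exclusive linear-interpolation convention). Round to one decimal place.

32.5

n = 9.
r = (70/100)·(9 + 1) = 7.
r is an integer, so P70 is the value at rank 7: 32.5.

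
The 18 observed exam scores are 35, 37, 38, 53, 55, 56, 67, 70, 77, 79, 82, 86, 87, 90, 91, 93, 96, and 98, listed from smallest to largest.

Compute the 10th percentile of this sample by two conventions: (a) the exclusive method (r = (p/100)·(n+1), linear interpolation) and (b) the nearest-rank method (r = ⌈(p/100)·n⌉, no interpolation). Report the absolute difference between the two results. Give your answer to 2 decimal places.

n = 18.
(a) r = 1.9; between ranks 1 (35) and 2 (37): 36.8.
(b) the nearest-rank method: rank 2 → 37.
|36.8 − 37| = 0.2.

0.20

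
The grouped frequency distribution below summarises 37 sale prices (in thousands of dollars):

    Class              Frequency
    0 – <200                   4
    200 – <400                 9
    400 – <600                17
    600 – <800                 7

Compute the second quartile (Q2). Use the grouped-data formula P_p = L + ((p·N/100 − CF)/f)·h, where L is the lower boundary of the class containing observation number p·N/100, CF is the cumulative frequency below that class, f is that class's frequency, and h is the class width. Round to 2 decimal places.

464.71

N = 37; target position k = 50/100 · 37 = 18.5.
Cumulative frequencies: 4, 13, 30, 37.
Observation 18.5 falls in the class 400 – <600.
L = 400, CF = 13, f = 17, h = 200.
P50 = 400 + ((18.5 − 13)/17)·200 = 400 + 64.7059 = 464.706.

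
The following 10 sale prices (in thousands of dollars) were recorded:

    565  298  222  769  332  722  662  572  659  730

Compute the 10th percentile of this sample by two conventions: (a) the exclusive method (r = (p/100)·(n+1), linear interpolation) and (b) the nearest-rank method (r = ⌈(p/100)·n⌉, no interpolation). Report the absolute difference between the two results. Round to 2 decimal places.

Sorted: 222, 298, 332, 565, 572, 659, 662, 722, 730, 769.
n = 10.
(a) r = 1.1; between ranks 1 (222) and 2 (298): 229.6.
(b) the nearest-rank method: rank 1 → 222.
|229.6 − 222| = 7.6.

7.60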